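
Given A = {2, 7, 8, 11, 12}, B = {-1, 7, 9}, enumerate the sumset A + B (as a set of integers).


A + B = {a + b : a ∈ A, b ∈ B}.
Enumerate all |A|·|B| = 5·3 = 15 pairs (a, b) and collect distinct sums.
a = 2: 2+-1=1, 2+7=9, 2+9=11
a = 7: 7+-1=6, 7+7=14, 7+9=16
a = 8: 8+-1=7, 8+7=15, 8+9=17
a = 11: 11+-1=10, 11+7=18, 11+9=20
a = 12: 12+-1=11, 12+7=19, 12+9=21
Collecting distinct sums: A + B = {1, 6, 7, 9, 10, 11, 14, 15, 16, 17, 18, 19, 20, 21}
|A + B| = 14

A + B = {1, 6, 7, 9, 10, 11, 14, 15, 16, 17, 18, 19, 20, 21}


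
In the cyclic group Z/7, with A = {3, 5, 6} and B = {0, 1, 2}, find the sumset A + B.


Work in Z/7Z: reduce every sum a + b modulo 7.
Enumerate all 9 pairs:
a = 3: 3+0=3, 3+1=4, 3+2=5
a = 5: 5+0=5, 5+1=6, 5+2=0
a = 6: 6+0=6, 6+1=0, 6+2=1
Distinct residues collected: {0, 1, 3, 4, 5, 6}
|A + B| = 6 (out of 7 total residues).

A + B = {0, 1, 3, 4, 5, 6}


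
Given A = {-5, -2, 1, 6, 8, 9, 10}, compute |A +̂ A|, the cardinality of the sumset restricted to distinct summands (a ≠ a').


Restricted sumset: A +̂ A = {a + a' : a ∈ A, a' ∈ A, a ≠ a'}.
Equivalently, take A + A and drop any sum 2a that is achievable ONLY as a + a for a ∈ A (i.e. sums representable only with equal summands).
Enumerate pairs (a, a') with a < a' (symmetric, so each unordered pair gives one sum; this covers all a ≠ a'):
  -5 + -2 = -7
  -5 + 1 = -4
  -5 + 6 = 1
  -5 + 8 = 3
  -5 + 9 = 4
  -5 + 10 = 5
  -2 + 1 = -1
  -2 + 6 = 4
  -2 + 8 = 6
  -2 + 9 = 7
  -2 + 10 = 8
  1 + 6 = 7
  1 + 8 = 9
  1 + 9 = 10
  1 + 10 = 11
  6 + 8 = 14
  6 + 9 = 15
  6 + 10 = 16
  8 + 9 = 17
  8 + 10 = 18
  9 + 10 = 19
Collected distinct sums: {-7, -4, -1, 1, 3, 4, 5, 6, 7, 8, 9, 10, 11, 14, 15, 16, 17, 18, 19}
|A +̂ A| = 19
(Reference bound: |A +̂ A| ≥ 2|A| - 3 for |A| ≥ 2, with |A| = 7 giving ≥ 11.)

|A +̂ A| = 19


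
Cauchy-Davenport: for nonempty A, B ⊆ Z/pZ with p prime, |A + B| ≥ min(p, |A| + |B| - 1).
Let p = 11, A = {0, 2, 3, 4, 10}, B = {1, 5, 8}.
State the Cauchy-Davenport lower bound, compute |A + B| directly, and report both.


Cauchy-Davenport: |A + B| ≥ min(p, |A| + |B| - 1) for A, B nonempty in Z/pZ.
|A| = 5, |B| = 3, p = 11.
CD lower bound = min(11, 5 + 3 - 1) = min(11, 7) = 7.
Compute A + B mod 11 directly:
a = 0: 0+1=1, 0+5=5, 0+8=8
a = 2: 2+1=3, 2+5=7, 2+8=10
a = 3: 3+1=4, 3+5=8, 3+8=0
a = 4: 4+1=5, 4+5=9, 4+8=1
a = 10: 10+1=0, 10+5=4, 10+8=7
A + B = {0, 1, 3, 4, 5, 7, 8, 9, 10}, so |A + B| = 9.
Verify: 9 ≥ 7? Yes ✓.

CD lower bound = 7, actual |A + B| = 9.


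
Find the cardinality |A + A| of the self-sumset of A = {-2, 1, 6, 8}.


A + A = {a + a' : a, a' ∈ A}; |A| = 4.
General bounds: 2|A| - 1 ≤ |A + A| ≤ |A|(|A|+1)/2, i.e. 7 ≤ |A + A| ≤ 10.
Lower bound 2|A|-1 is attained iff A is an arithmetic progression.
Enumerate sums a + a' for a ≤ a' (symmetric, so this suffices):
a = -2: -2+-2=-4, -2+1=-1, -2+6=4, -2+8=6
a = 1: 1+1=2, 1+6=7, 1+8=9
a = 6: 6+6=12, 6+8=14
a = 8: 8+8=16
Distinct sums: {-4, -1, 2, 4, 6, 7, 9, 12, 14, 16}
|A + A| = 10

|A + A| = 10


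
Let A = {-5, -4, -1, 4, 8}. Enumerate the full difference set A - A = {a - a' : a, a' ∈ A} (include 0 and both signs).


A - A = {a - a' : a, a' ∈ A}.
Compute a - a' for each ordered pair (a, a'):
a = -5: -5--5=0, -5--4=-1, -5--1=-4, -5-4=-9, -5-8=-13
a = -4: -4--5=1, -4--4=0, -4--1=-3, -4-4=-8, -4-8=-12
a = -1: -1--5=4, -1--4=3, -1--1=0, -1-4=-5, -1-8=-9
a = 4: 4--5=9, 4--4=8, 4--1=5, 4-4=0, 4-8=-4
a = 8: 8--5=13, 8--4=12, 8--1=9, 8-4=4, 8-8=0
Collecting distinct values (and noting 0 appears from a-a):
A - A = {-13, -12, -9, -8, -5, -4, -3, -1, 0, 1, 3, 4, 5, 8, 9, 12, 13}
|A - A| = 17

A - A = {-13, -12, -9, -8, -5, -4, -3, -1, 0, 1, 3, 4, 5, 8, 9, 12, 13}


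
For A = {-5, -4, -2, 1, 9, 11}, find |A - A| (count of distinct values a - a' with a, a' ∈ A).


A - A = {a - a' : a, a' ∈ A}; |A| = 6.
Bounds: 2|A|-1 ≤ |A - A| ≤ |A|² - |A| + 1, i.e. 11 ≤ |A - A| ≤ 31.
Note: 0 ∈ A - A always (from a - a). The set is symmetric: if d ∈ A - A then -d ∈ A - A.
Enumerate nonzero differences d = a - a' with a > a' (then include -d):
Positive differences: {1, 2, 3, 5, 6, 8, 10, 11, 13, 14, 15, 16}
Full difference set: {0} ∪ (positive diffs) ∪ (negative diffs).
|A - A| = 1 + 2·12 = 25 (matches direct enumeration: 25).

|A - A| = 25


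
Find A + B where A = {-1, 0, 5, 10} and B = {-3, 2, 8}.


A + B = {a + b : a ∈ A, b ∈ B}.
Enumerate all |A|·|B| = 4·3 = 12 pairs (a, b) and collect distinct sums.
a = -1: -1+-3=-4, -1+2=1, -1+8=7
a = 0: 0+-3=-3, 0+2=2, 0+8=8
a = 5: 5+-3=2, 5+2=7, 5+8=13
a = 10: 10+-3=7, 10+2=12, 10+8=18
Collecting distinct sums: A + B = {-4, -3, 1, 2, 7, 8, 12, 13, 18}
|A + B| = 9

A + B = {-4, -3, 1, 2, 7, 8, 12, 13, 18}


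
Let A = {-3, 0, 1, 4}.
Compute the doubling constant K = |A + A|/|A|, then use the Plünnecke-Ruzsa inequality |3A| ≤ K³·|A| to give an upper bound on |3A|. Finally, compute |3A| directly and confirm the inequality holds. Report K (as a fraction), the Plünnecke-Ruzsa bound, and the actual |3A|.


|A| = 4.
Step 1: Compute A + A by enumerating all 16 pairs.
A + A = {-6, -3, -2, 0, 1, 2, 4, 5, 8}, so |A + A| = 9.
Step 2: Doubling constant K = |A + A|/|A| = 9/4 = 9/4 ≈ 2.2500.
Step 3: Plünnecke-Ruzsa gives |3A| ≤ K³·|A| = (2.2500)³ · 4 ≈ 45.5625.
Step 4: Compute 3A = A + A + A directly by enumerating all triples (a,b,c) ∈ A³; |3A| = 16.
Step 5: Check 16 ≤ 45.5625? Yes ✓.

K = 9/4, Plünnecke-Ruzsa bound K³|A| ≈ 45.5625, |3A| = 16, inequality holds.


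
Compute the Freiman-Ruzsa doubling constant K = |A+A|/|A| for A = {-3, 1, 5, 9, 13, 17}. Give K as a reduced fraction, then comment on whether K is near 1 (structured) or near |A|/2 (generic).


|A| = 6.
Compute A + A by enumerating all 36 pairs.
A + A = {-6, -2, 2, 6, 10, 14, 18, 22, 26, 30, 34}, so |A + A| = 11.
K = |A + A| / |A| = 11/6 (already in lowest terms) ≈ 1.8333.
Reference: AP of size 6 gives K = 11/6 ≈ 1.8333; a fully generic set of size 6 gives K ≈ 3.5000.

|A| = 6, |A + A| = 11, K = 11/6.


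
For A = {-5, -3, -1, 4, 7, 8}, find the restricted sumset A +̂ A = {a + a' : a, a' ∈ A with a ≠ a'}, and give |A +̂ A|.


Restricted sumset: A +̂ A = {a + a' : a ∈ A, a' ∈ A, a ≠ a'}.
Equivalently, take A + A and drop any sum 2a that is achievable ONLY as a + a for a ∈ A (i.e. sums representable only with equal summands).
Enumerate pairs (a, a') with a < a' (symmetric, so each unordered pair gives one sum; this covers all a ≠ a'):
  -5 + -3 = -8
  -5 + -1 = -6
  -5 + 4 = -1
  -5 + 7 = 2
  -5 + 8 = 3
  -3 + -1 = -4
  -3 + 4 = 1
  -3 + 7 = 4
  -3 + 8 = 5
  -1 + 4 = 3
  -1 + 7 = 6
  -1 + 8 = 7
  4 + 7 = 11
  4 + 8 = 12
  7 + 8 = 15
Collected distinct sums: {-8, -6, -4, -1, 1, 2, 3, 4, 5, 6, 7, 11, 12, 15}
|A +̂ A| = 14
(Reference bound: |A +̂ A| ≥ 2|A| - 3 for |A| ≥ 2, with |A| = 6 giving ≥ 9.)

|A +̂ A| = 14


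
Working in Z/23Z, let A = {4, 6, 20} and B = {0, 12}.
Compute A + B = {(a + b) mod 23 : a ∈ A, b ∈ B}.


Work in Z/23Z: reduce every sum a + b modulo 23.
Enumerate all 6 pairs:
a = 4: 4+0=4, 4+12=16
a = 6: 6+0=6, 6+12=18
a = 20: 20+0=20, 20+12=9
Distinct residues collected: {4, 6, 9, 16, 18, 20}
|A + B| = 6 (out of 23 total residues).

A + B = {4, 6, 9, 16, 18, 20}


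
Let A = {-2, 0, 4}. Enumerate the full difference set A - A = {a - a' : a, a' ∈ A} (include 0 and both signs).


A - A = {a - a' : a, a' ∈ A}.
Compute a - a' for each ordered pair (a, a'):
a = -2: -2--2=0, -2-0=-2, -2-4=-6
a = 0: 0--2=2, 0-0=0, 0-4=-4
a = 4: 4--2=6, 4-0=4, 4-4=0
Collecting distinct values (and noting 0 appears from a-a):
A - A = {-6, -4, -2, 0, 2, 4, 6}
|A - A| = 7

A - A = {-6, -4, -2, 0, 2, 4, 6}


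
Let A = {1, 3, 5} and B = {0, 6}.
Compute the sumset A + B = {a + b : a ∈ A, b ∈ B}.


A + B = {a + b : a ∈ A, b ∈ B}.
Enumerate all |A|·|B| = 3·2 = 6 pairs (a, b) and collect distinct sums.
a = 1: 1+0=1, 1+6=7
a = 3: 3+0=3, 3+6=9
a = 5: 5+0=5, 5+6=11
Collecting distinct sums: A + B = {1, 3, 5, 7, 9, 11}
|A + B| = 6

A + B = {1, 3, 5, 7, 9, 11}


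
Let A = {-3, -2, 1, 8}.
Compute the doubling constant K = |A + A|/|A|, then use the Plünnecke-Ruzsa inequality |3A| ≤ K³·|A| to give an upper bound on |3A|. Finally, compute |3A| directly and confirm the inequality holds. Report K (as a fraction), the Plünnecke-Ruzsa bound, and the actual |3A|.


|A| = 4.
Step 1: Compute A + A by enumerating all 16 pairs.
A + A = {-6, -5, -4, -2, -1, 2, 5, 6, 9, 16}, so |A + A| = 10.
Step 2: Doubling constant K = |A + A|/|A| = 10/4 = 10/4 ≈ 2.5000.
Step 3: Plünnecke-Ruzsa gives |3A| ≤ K³·|A| = (2.5000)³ · 4 ≈ 62.5000.
Step 4: Compute 3A = A + A + A directly by enumerating all triples (a,b,c) ∈ A³; |3A| = 19.
Step 5: Check 19 ≤ 62.5000? Yes ✓.

K = 10/4, Plünnecke-Ruzsa bound K³|A| ≈ 62.5000, |3A| = 19, inequality holds.


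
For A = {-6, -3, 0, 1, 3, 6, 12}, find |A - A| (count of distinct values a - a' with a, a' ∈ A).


A - A = {a - a' : a, a' ∈ A}; |A| = 7.
Bounds: 2|A|-1 ≤ |A - A| ≤ |A|² - |A| + 1, i.e. 13 ≤ |A - A| ≤ 43.
Note: 0 ∈ A - A always (from a - a). The set is symmetric: if d ∈ A - A then -d ∈ A - A.
Enumerate nonzero differences d = a - a' with a > a' (then include -d):
Positive differences: {1, 2, 3, 4, 5, 6, 7, 9, 11, 12, 15, 18}
Full difference set: {0} ∪ (positive diffs) ∪ (negative diffs).
|A - A| = 1 + 2·12 = 25 (matches direct enumeration: 25).

|A - A| = 25


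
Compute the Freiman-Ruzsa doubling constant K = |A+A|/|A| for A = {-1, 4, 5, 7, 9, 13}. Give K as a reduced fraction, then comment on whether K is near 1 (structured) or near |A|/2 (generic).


|A| = 6.
Compute A + A by enumerating all 36 pairs.
A + A = {-2, 3, 4, 6, 8, 9, 10, 11, 12, 13, 14, 16, 17, 18, 20, 22, 26}, so |A + A| = 17.
K = |A + A| / |A| = 17/6 (already in lowest terms) ≈ 2.8333.
Reference: AP of size 6 gives K = 11/6 ≈ 1.8333; a fully generic set of size 6 gives K ≈ 3.5000.

|A| = 6, |A + A| = 17, K = 17/6.


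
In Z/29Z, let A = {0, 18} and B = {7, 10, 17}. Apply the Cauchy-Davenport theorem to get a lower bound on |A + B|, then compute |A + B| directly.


Cauchy-Davenport: |A + B| ≥ min(p, |A| + |B| - 1) for A, B nonempty in Z/pZ.
|A| = 2, |B| = 3, p = 29.
CD lower bound = min(29, 2 + 3 - 1) = min(29, 4) = 4.
Compute A + B mod 29 directly:
a = 0: 0+7=7, 0+10=10, 0+17=17
a = 18: 18+7=25, 18+10=28, 18+17=6
A + B = {6, 7, 10, 17, 25, 28}, so |A + B| = 6.
Verify: 6 ≥ 4? Yes ✓.

CD lower bound = 4, actual |A + B| = 6.


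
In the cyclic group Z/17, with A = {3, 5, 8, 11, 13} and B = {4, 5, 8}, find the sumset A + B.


Work in Z/17Z: reduce every sum a + b modulo 17.
Enumerate all 15 pairs:
a = 3: 3+4=7, 3+5=8, 3+8=11
a = 5: 5+4=9, 5+5=10, 5+8=13
a = 8: 8+4=12, 8+5=13, 8+8=16
a = 11: 11+4=15, 11+5=16, 11+8=2
a = 13: 13+4=0, 13+5=1, 13+8=4
Distinct residues collected: {0, 1, 2, 4, 7, 8, 9, 10, 11, 12, 13, 15, 16}
|A + B| = 13 (out of 17 total residues).

A + B = {0, 1, 2, 4, 7, 8, 9, 10, 11, 12, 13, 15, 16}


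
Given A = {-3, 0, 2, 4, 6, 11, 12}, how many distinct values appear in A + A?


A + A = {a + a' : a, a' ∈ A}; |A| = 7.
General bounds: 2|A| - 1 ≤ |A + A| ≤ |A|(|A|+1)/2, i.e. 13 ≤ |A + A| ≤ 28.
Lower bound 2|A|-1 is attained iff A is an arithmetic progression.
Enumerate sums a + a' for a ≤ a' (symmetric, so this suffices):
a = -3: -3+-3=-6, -3+0=-3, -3+2=-1, -3+4=1, -3+6=3, -3+11=8, -3+12=9
a = 0: 0+0=0, 0+2=2, 0+4=4, 0+6=6, 0+11=11, 0+12=12
a = 2: 2+2=4, 2+4=6, 2+6=8, 2+11=13, 2+12=14
a = 4: 4+4=8, 4+6=10, 4+11=15, 4+12=16
a = 6: 6+6=12, 6+11=17, 6+12=18
a = 11: 11+11=22, 11+12=23
a = 12: 12+12=24
Distinct sums: {-6, -3, -1, 0, 1, 2, 3, 4, 6, 8, 9, 10, 11, 12, 13, 14, 15, 16, 17, 18, 22, 23, 24}
|A + A| = 23

|A + A| = 23


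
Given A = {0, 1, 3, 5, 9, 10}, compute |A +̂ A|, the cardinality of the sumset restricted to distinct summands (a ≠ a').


Restricted sumset: A +̂ A = {a + a' : a ∈ A, a' ∈ A, a ≠ a'}.
Equivalently, take A + A and drop any sum 2a that is achievable ONLY as a + a for a ∈ A (i.e. sums representable only with equal summands).
Enumerate pairs (a, a') with a < a' (symmetric, so each unordered pair gives one sum; this covers all a ≠ a'):
  0 + 1 = 1
  0 + 3 = 3
  0 + 5 = 5
  0 + 9 = 9
  0 + 10 = 10
  1 + 3 = 4
  1 + 5 = 6
  1 + 9 = 10
  1 + 10 = 11
  3 + 5 = 8
  3 + 9 = 12
  3 + 10 = 13
  5 + 9 = 14
  5 + 10 = 15
  9 + 10 = 19
Collected distinct sums: {1, 3, 4, 5, 6, 8, 9, 10, 11, 12, 13, 14, 15, 19}
|A +̂ A| = 14
(Reference bound: |A +̂ A| ≥ 2|A| - 3 for |A| ≥ 2, with |A| = 6 giving ≥ 9.)

|A +̂ A| = 14


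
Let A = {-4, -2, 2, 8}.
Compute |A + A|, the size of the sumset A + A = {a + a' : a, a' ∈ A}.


A + A = {a + a' : a, a' ∈ A}; |A| = 4.
General bounds: 2|A| - 1 ≤ |A + A| ≤ |A|(|A|+1)/2, i.e. 7 ≤ |A + A| ≤ 10.
Lower bound 2|A|-1 is attained iff A is an arithmetic progression.
Enumerate sums a + a' for a ≤ a' (symmetric, so this suffices):
a = -4: -4+-4=-8, -4+-2=-6, -4+2=-2, -4+8=4
a = -2: -2+-2=-4, -2+2=0, -2+8=6
a = 2: 2+2=4, 2+8=10
a = 8: 8+8=16
Distinct sums: {-8, -6, -4, -2, 0, 4, 6, 10, 16}
|A + A| = 9

|A + A| = 9


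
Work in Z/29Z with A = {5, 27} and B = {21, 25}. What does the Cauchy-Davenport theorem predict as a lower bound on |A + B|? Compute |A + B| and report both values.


Cauchy-Davenport: |A + B| ≥ min(p, |A| + |B| - 1) for A, B nonempty in Z/pZ.
|A| = 2, |B| = 2, p = 29.
CD lower bound = min(29, 2 + 2 - 1) = min(29, 3) = 3.
Compute A + B mod 29 directly:
a = 5: 5+21=26, 5+25=1
a = 27: 27+21=19, 27+25=23
A + B = {1, 19, 23, 26}, so |A + B| = 4.
Verify: 4 ≥ 3? Yes ✓.

CD lower bound = 3, actual |A + B| = 4.


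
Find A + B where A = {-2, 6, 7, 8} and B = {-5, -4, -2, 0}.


A + B = {a + b : a ∈ A, b ∈ B}.
Enumerate all |A|·|B| = 4·4 = 16 pairs (a, b) and collect distinct sums.
a = -2: -2+-5=-7, -2+-4=-6, -2+-2=-4, -2+0=-2
a = 6: 6+-5=1, 6+-4=2, 6+-2=4, 6+0=6
a = 7: 7+-5=2, 7+-4=3, 7+-2=5, 7+0=7
a = 8: 8+-5=3, 8+-4=4, 8+-2=6, 8+0=8
Collecting distinct sums: A + B = {-7, -6, -4, -2, 1, 2, 3, 4, 5, 6, 7, 8}
|A + B| = 12

A + B = {-7, -6, -4, -2, 1, 2, 3, 4, 5, 6, 7, 8}


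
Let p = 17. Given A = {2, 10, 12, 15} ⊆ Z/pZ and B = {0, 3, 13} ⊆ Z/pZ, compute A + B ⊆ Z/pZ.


Work in Z/17Z: reduce every sum a + b modulo 17.
Enumerate all 12 pairs:
a = 2: 2+0=2, 2+3=5, 2+13=15
a = 10: 10+0=10, 10+3=13, 10+13=6
a = 12: 12+0=12, 12+3=15, 12+13=8
a = 15: 15+0=15, 15+3=1, 15+13=11
Distinct residues collected: {1, 2, 5, 6, 8, 10, 11, 12, 13, 15}
|A + B| = 10 (out of 17 total residues).

A + B = {1, 2, 5, 6, 8, 10, 11, 12, 13, 15}


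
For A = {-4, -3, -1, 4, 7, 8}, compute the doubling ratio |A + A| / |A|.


|A| = 6.
Compute A + A by enumerating all 36 pairs.
A + A = {-8, -7, -6, -5, -4, -2, 0, 1, 3, 4, 5, 6, 7, 8, 11, 12, 14, 15, 16}, so |A + A| = 19.
K = |A + A| / |A| = 19/6 (already in lowest terms) ≈ 3.1667.
Reference: AP of size 6 gives K = 11/6 ≈ 1.8333; a fully generic set of size 6 gives K ≈ 3.5000.

|A| = 6, |A + A| = 19, K = 19/6.


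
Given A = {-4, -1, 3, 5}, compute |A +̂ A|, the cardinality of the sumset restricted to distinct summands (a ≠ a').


Restricted sumset: A +̂ A = {a + a' : a ∈ A, a' ∈ A, a ≠ a'}.
Equivalently, take A + A and drop any sum 2a that is achievable ONLY as a + a for a ∈ A (i.e. sums representable only with equal summands).
Enumerate pairs (a, a') with a < a' (symmetric, so each unordered pair gives one sum; this covers all a ≠ a'):
  -4 + -1 = -5
  -4 + 3 = -1
  -4 + 5 = 1
  -1 + 3 = 2
  -1 + 5 = 4
  3 + 5 = 8
Collected distinct sums: {-5, -1, 1, 2, 4, 8}
|A +̂ A| = 6
(Reference bound: |A +̂ A| ≥ 2|A| - 3 for |A| ≥ 2, with |A| = 4 giving ≥ 5.)

|A +̂ A| = 6


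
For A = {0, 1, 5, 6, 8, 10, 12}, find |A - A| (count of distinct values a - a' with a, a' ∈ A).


A - A = {a - a' : a, a' ∈ A}; |A| = 7.
Bounds: 2|A|-1 ≤ |A - A| ≤ |A|² - |A| + 1, i.e. 13 ≤ |A - A| ≤ 43.
Note: 0 ∈ A - A always (from a - a). The set is symmetric: if d ∈ A - A then -d ∈ A - A.
Enumerate nonzero differences d = a - a' with a > a' (then include -d):
Positive differences: {1, 2, 3, 4, 5, 6, 7, 8, 9, 10, 11, 12}
Full difference set: {0} ∪ (positive diffs) ∪ (negative diffs).
|A - A| = 1 + 2·12 = 25 (matches direct enumeration: 25).

|A - A| = 25


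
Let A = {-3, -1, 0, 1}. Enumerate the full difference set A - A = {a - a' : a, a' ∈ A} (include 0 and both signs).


A - A = {a - a' : a, a' ∈ A}.
Compute a - a' for each ordered pair (a, a'):
a = -3: -3--3=0, -3--1=-2, -3-0=-3, -3-1=-4
a = -1: -1--3=2, -1--1=0, -1-0=-1, -1-1=-2
a = 0: 0--3=3, 0--1=1, 0-0=0, 0-1=-1
a = 1: 1--3=4, 1--1=2, 1-0=1, 1-1=0
Collecting distinct values (and noting 0 appears from a-a):
A - A = {-4, -3, -2, -1, 0, 1, 2, 3, 4}
|A - A| = 9

A - A = {-4, -3, -2, -1, 0, 1, 2, 3, 4}


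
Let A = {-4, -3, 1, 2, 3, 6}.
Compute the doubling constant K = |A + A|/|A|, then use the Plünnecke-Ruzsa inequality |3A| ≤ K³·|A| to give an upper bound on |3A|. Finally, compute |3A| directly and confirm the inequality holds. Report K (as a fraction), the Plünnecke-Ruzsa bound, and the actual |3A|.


|A| = 6.
Step 1: Compute A + A by enumerating all 36 pairs.
A + A = {-8, -7, -6, -3, -2, -1, 0, 2, 3, 4, 5, 6, 7, 8, 9, 12}, so |A + A| = 16.
Step 2: Doubling constant K = |A + A|/|A| = 16/6 = 16/6 ≈ 2.6667.
Step 3: Plünnecke-Ruzsa gives |3A| ≤ K³·|A| = (2.6667)³ · 6 ≈ 113.7778.
Step 4: Compute 3A = A + A + A directly by enumerating all triples (a,b,c) ∈ A³; |3A| = 28.
Step 5: Check 28 ≤ 113.7778? Yes ✓.

K = 16/6, Plünnecke-Ruzsa bound K³|A| ≈ 113.7778, |3A| = 28, inequality holds.


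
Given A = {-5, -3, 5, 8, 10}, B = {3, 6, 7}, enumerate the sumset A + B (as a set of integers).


A + B = {a + b : a ∈ A, b ∈ B}.
Enumerate all |A|·|B| = 5·3 = 15 pairs (a, b) and collect distinct sums.
a = -5: -5+3=-2, -5+6=1, -5+7=2
a = -3: -3+3=0, -3+6=3, -3+7=4
a = 5: 5+3=8, 5+6=11, 5+7=12
a = 8: 8+3=11, 8+6=14, 8+7=15
a = 10: 10+3=13, 10+6=16, 10+7=17
Collecting distinct sums: A + B = {-2, 0, 1, 2, 3, 4, 8, 11, 12, 13, 14, 15, 16, 17}
|A + B| = 14

A + B = {-2, 0, 1, 2, 3, 4, 8, 11, 12, 13, 14, 15, 16, 17}


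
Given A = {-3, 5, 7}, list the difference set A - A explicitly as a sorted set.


A - A = {a - a' : a, a' ∈ A}.
Compute a - a' for each ordered pair (a, a'):
a = -3: -3--3=0, -3-5=-8, -3-7=-10
a = 5: 5--3=8, 5-5=0, 5-7=-2
a = 7: 7--3=10, 7-5=2, 7-7=0
Collecting distinct values (and noting 0 appears from a-a):
A - A = {-10, -8, -2, 0, 2, 8, 10}
|A - A| = 7

A - A = {-10, -8, -2, 0, 2, 8, 10}


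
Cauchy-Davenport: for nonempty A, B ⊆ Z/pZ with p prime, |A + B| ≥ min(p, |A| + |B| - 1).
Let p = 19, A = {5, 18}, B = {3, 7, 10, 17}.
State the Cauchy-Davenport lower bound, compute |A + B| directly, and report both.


Cauchy-Davenport: |A + B| ≥ min(p, |A| + |B| - 1) for A, B nonempty in Z/pZ.
|A| = 2, |B| = 4, p = 19.
CD lower bound = min(19, 2 + 4 - 1) = min(19, 5) = 5.
Compute A + B mod 19 directly:
a = 5: 5+3=8, 5+7=12, 5+10=15, 5+17=3
a = 18: 18+3=2, 18+7=6, 18+10=9, 18+17=16
A + B = {2, 3, 6, 8, 9, 12, 15, 16}, so |A + B| = 8.
Verify: 8 ≥ 5? Yes ✓.

CD lower bound = 5, actual |A + B| = 8.


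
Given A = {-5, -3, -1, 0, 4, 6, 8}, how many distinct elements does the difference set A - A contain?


A - A = {a - a' : a, a' ∈ A}; |A| = 7.
Bounds: 2|A|-1 ≤ |A - A| ≤ |A|² - |A| + 1, i.e. 13 ≤ |A - A| ≤ 43.
Note: 0 ∈ A - A always (from a - a). The set is symmetric: if d ∈ A - A then -d ∈ A - A.
Enumerate nonzero differences d = a - a' with a > a' (then include -d):
Positive differences: {1, 2, 3, 4, 5, 6, 7, 8, 9, 11, 13}
Full difference set: {0} ∪ (positive diffs) ∪ (negative diffs).
|A - A| = 1 + 2·11 = 23 (matches direct enumeration: 23).

|A - A| = 23


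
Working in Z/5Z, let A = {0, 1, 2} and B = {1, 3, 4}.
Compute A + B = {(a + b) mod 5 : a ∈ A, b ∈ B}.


Work in Z/5Z: reduce every sum a + b modulo 5.
Enumerate all 9 pairs:
a = 0: 0+1=1, 0+3=3, 0+4=4
a = 1: 1+1=2, 1+3=4, 1+4=0
a = 2: 2+1=3, 2+3=0, 2+4=1
Distinct residues collected: {0, 1, 2, 3, 4}
|A + B| = 5 (out of 5 total residues).

A + B = {0, 1, 2, 3, 4}


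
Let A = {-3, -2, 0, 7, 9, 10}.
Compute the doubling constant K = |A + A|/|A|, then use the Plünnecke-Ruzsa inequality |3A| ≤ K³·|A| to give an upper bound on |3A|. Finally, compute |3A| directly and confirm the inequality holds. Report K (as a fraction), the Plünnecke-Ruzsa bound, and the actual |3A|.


|A| = 6.
Step 1: Compute A + A by enumerating all 36 pairs.
A + A = {-6, -5, -4, -3, -2, 0, 4, 5, 6, 7, 8, 9, 10, 14, 16, 17, 18, 19, 20}, so |A + A| = 19.
Step 2: Doubling constant K = |A + A|/|A| = 19/6 = 19/6 ≈ 3.1667.
Step 3: Plünnecke-Ruzsa gives |3A| ≤ K³·|A| = (3.1667)³ · 6 ≈ 190.5278.
Step 4: Compute 3A = A + A + A directly by enumerating all triples (a,b,c) ∈ A³; |3A| = 38.
Step 5: Check 38 ≤ 190.5278? Yes ✓.

K = 19/6, Plünnecke-Ruzsa bound K³|A| ≈ 190.5278, |3A| = 38, inequality holds.


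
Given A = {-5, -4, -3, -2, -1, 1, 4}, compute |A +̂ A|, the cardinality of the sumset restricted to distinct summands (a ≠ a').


Restricted sumset: A +̂ A = {a + a' : a ∈ A, a' ∈ A, a ≠ a'}.
Equivalently, take A + A and drop any sum 2a that is achievable ONLY as a + a for a ∈ A (i.e. sums representable only with equal summands).
Enumerate pairs (a, a') with a < a' (symmetric, so each unordered pair gives one sum; this covers all a ≠ a'):
  -5 + -4 = -9
  -5 + -3 = -8
  -5 + -2 = -7
  -5 + -1 = -6
  -5 + 1 = -4
  -5 + 4 = -1
  -4 + -3 = -7
  -4 + -2 = -6
  -4 + -1 = -5
  -4 + 1 = -3
  -4 + 4 = 0
  -3 + -2 = -5
  -3 + -1 = -4
  -3 + 1 = -2
  -3 + 4 = 1
  -2 + -1 = -3
  -2 + 1 = -1
  -2 + 4 = 2
  -1 + 1 = 0
  -1 + 4 = 3
  1 + 4 = 5
Collected distinct sums: {-9, -8, -7, -6, -5, -4, -3, -2, -1, 0, 1, 2, 3, 5}
|A +̂ A| = 14
(Reference bound: |A +̂ A| ≥ 2|A| - 3 for |A| ≥ 2, with |A| = 7 giving ≥ 11.)

|A +̂ A| = 14


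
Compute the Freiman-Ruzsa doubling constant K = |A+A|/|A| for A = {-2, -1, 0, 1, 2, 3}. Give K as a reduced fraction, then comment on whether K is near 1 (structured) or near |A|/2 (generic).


|A| = 6.
Compute A + A by enumerating all 36 pairs.
A + A = {-4, -3, -2, -1, 0, 1, 2, 3, 4, 5, 6}, so |A + A| = 11.
K = |A + A| / |A| = 11/6 (already in lowest terms) ≈ 1.8333.
Reference: AP of size 6 gives K = 11/6 ≈ 1.8333; a fully generic set of size 6 gives K ≈ 3.5000.

|A| = 6, |A + A| = 11, K = 11/6.


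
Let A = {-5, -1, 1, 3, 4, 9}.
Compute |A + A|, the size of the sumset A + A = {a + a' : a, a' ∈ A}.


A + A = {a + a' : a, a' ∈ A}; |A| = 6.
General bounds: 2|A| - 1 ≤ |A + A| ≤ |A|(|A|+1)/2, i.e. 11 ≤ |A + A| ≤ 21.
Lower bound 2|A|-1 is attained iff A is an arithmetic progression.
Enumerate sums a + a' for a ≤ a' (symmetric, so this suffices):
a = -5: -5+-5=-10, -5+-1=-6, -5+1=-4, -5+3=-2, -5+4=-1, -5+9=4
a = -1: -1+-1=-2, -1+1=0, -1+3=2, -1+4=3, -1+9=8
a = 1: 1+1=2, 1+3=4, 1+4=5, 1+9=10
a = 3: 3+3=6, 3+4=7, 3+9=12
a = 4: 4+4=8, 4+9=13
a = 9: 9+9=18
Distinct sums: {-10, -6, -4, -2, -1, 0, 2, 3, 4, 5, 6, 7, 8, 10, 12, 13, 18}
|A + A| = 17

|A + A| = 17


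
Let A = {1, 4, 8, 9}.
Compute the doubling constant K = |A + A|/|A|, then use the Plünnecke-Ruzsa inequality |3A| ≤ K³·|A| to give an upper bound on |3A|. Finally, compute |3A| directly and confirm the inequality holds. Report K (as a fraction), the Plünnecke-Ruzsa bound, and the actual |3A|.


|A| = 4.
Step 1: Compute A + A by enumerating all 16 pairs.
A + A = {2, 5, 8, 9, 10, 12, 13, 16, 17, 18}, so |A + A| = 10.
Step 2: Doubling constant K = |A + A|/|A| = 10/4 = 10/4 ≈ 2.5000.
Step 3: Plünnecke-Ruzsa gives |3A| ≤ K³·|A| = (2.5000)³ · 4 ≈ 62.5000.
Step 4: Compute 3A = A + A + A directly by enumerating all triples (a,b,c) ∈ A³; |3A| = 19.
Step 5: Check 19 ≤ 62.5000? Yes ✓.

K = 10/4, Plünnecke-Ruzsa bound K³|A| ≈ 62.5000, |3A| = 19, inequality holds.


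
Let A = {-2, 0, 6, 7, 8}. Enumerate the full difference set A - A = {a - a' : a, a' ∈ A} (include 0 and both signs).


A - A = {a - a' : a, a' ∈ A}.
Compute a - a' for each ordered pair (a, a'):
a = -2: -2--2=0, -2-0=-2, -2-6=-8, -2-7=-9, -2-8=-10
a = 0: 0--2=2, 0-0=0, 0-6=-6, 0-7=-7, 0-8=-8
a = 6: 6--2=8, 6-0=6, 6-6=0, 6-7=-1, 6-8=-2
a = 7: 7--2=9, 7-0=7, 7-6=1, 7-7=0, 7-8=-1
a = 8: 8--2=10, 8-0=8, 8-6=2, 8-7=1, 8-8=0
Collecting distinct values (and noting 0 appears from a-a):
A - A = {-10, -9, -8, -7, -6, -2, -1, 0, 1, 2, 6, 7, 8, 9, 10}
|A - A| = 15

A - A = {-10, -9, -8, -7, -6, -2, -1, 0, 1, 2, 6, 7, 8, 9, 10}


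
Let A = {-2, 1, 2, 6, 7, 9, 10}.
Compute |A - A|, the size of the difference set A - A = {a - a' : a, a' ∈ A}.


A - A = {a - a' : a, a' ∈ A}; |A| = 7.
Bounds: 2|A|-1 ≤ |A - A| ≤ |A|² - |A| + 1, i.e. 13 ≤ |A - A| ≤ 43.
Note: 0 ∈ A - A always (from a - a). The set is symmetric: if d ∈ A - A then -d ∈ A - A.
Enumerate nonzero differences d = a - a' with a > a' (then include -d):
Positive differences: {1, 2, 3, 4, 5, 6, 7, 8, 9, 11, 12}
Full difference set: {0} ∪ (positive diffs) ∪ (negative diffs).
|A - A| = 1 + 2·11 = 23 (matches direct enumeration: 23).

|A - A| = 23


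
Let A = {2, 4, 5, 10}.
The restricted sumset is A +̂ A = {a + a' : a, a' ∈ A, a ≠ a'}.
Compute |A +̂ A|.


Restricted sumset: A +̂ A = {a + a' : a ∈ A, a' ∈ A, a ≠ a'}.
Equivalently, take A + A and drop any sum 2a that is achievable ONLY as a + a for a ∈ A (i.e. sums representable only with equal summands).
Enumerate pairs (a, a') with a < a' (symmetric, so each unordered pair gives one sum; this covers all a ≠ a'):
  2 + 4 = 6
  2 + 5 = 7
  2 + 10 = 12
  4 + 5 = 9
  4 + 10 = 14
  5 + 10 = 15
Collected distinct sums: {6, 7, 9, 12, 14, 15}
|A +̂ A| = 6
(Reference bound: |A +̂ A| ≥ 2|A| - 3 for |A| ≥ 2, with |A| = 4 giving ≥ 5.)

|A +̂ A| = 6


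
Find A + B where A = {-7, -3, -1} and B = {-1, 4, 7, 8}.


A + B = {a + b : a ∈ A, b ∈ B}.
Enumerate all |A|·|B| = 3·4 = 12 pairs (a, b) and collect distinct sums.
a = -7: -7+-1=-8, -7+4=-3, -7+7=0, -7+8=1
a = -3: -3+-1=-4, -3+4=1, -3+7=4, -3+8=5
a = -1: -1+-1=-2, -1+4=3, -1+7=6, -1+8=7
Collecting distinct sums: A + B = {-8, -4, -3, -2, 0, 1, 3, 4, 5, 6, 7}
|A + B| = 11

A + B = {-8, -4, -3, -2, 0, 1, 3, 4, 5, 6, 7}


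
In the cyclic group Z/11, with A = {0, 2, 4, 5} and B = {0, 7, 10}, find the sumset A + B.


Work in Z/11Z: reduce every sum a + b modulo 11.
Enumerate all 12 pairs:
a = 0: 0+0=0, 0+7=7, 0+10=10
a = 2: 2+0=2, 2+7=9, 2+10=1
a = 4: 4+0=4, 4+7=0, 4+10=3
a = 5: 5+0=5, 5+7=1, 5+10=4
Distinct residues collected: {0, 1, 2, 3, 4, 5, 7, 9, 10}
|A + B| = 9 (out of 11 total residues).

A + B = {0, 1, 2, 3, 4, 5, 7, 9, 10}


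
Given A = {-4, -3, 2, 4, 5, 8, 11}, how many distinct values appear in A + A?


A + A = {a + a' : a, a' ∈ A}; |A| = 7.
General bounds: 2|A| - 1 ≤ |A + A| ≤ |A|(|A|+1)/2, i.e. 13 ≤ |A + A| ≤ 28.
Lower bound 2|A|-1 is attained iff A is an arithmetic progression.
Enumerate sums a + a' for a ≤ a' (symmetric, so this suffices):
a = -4: -4+-4=-8, -4+-3=-7, -4+2=-2, -4+4=0, -4+5=1, -4+8=4, -4+11=7
a = -3: -3+-3=-6, -3+2=-1, -3+4=1, -3+5=2, -3+8=5, -3+11=8
a = 2: 2+2=4, 2+4=6, 2+5=7, 2+8=10, 2+11=13
a = 4: 4+4=8, 4+5=9, 4+8=12, 4+11=15
a = 5: 5+5=10, 5+8=13, 5+11=16
a = 8: 8+8=16, 8+11=19
a = 11: 11+11=22
Distinct sums: {-8, -7, -6, -2, -1, 0, 1, 2, 4, 5, 6, 7, 8, 9, 10, 12, 13, 15, 16, 19, 22}
|A + A| = 21

|A + A| = 21


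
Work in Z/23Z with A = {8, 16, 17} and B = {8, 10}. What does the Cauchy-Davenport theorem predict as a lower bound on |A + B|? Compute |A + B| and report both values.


Cauchy-Davenport: |A + B| ≥ min(p, |A| + |B| - 1) for A, B nonempty in Z/pZ.
|A| = 3, |B| = 2, p = 23.
CD lower bound = min(23, 3 + 2 - 1) = min(23, 4) = 4.
Compute A + B mod 23 directly:
a = 8: 8+8=16, 8+10=18
a = 16: 16+8=1, 16+10=3
a = 17: 17+8=2, 17+10=4
A + B = {1, 2, 3, 4, 16, 18}, so |A + B| = 6.
Verify: 6 ≥ 4? Yes ✓.

CD lower bound = 4, actual |A + B| = 6.


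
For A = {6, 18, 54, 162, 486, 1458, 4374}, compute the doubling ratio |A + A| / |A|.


|A| = 7.
Compute A + A by enumerating all 49 pairs.
A + A = {12, 24, 36, 60, 72, 108, 168, 180, 216, 324, 492, 504, 540, 648, 972, 1464, 1476, 1512, 1620, 1944, 2916, 4380, 4392, 4428, 4536, 4860, 5832, 8748}, so |A + A| = 28.
K = |A + A| / |A| = 28/7 = 4/1 ≈ 4.0000.
Reference: AP of size 7 gives K = 13/7 ≈ 1.8571; a fully generic set of size 7 gives K ≈ 4.0000.

|A| = 7, |A + A| = 28, K = 28/7 = 4/1.


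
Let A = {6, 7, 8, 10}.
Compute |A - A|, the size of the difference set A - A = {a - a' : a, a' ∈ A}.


A - A = {a - a' : a, a' ∈ A}; |A| = 4.
Bounds: 2|A|-1 ≤ |A - A| ≤ |A|² - |A| + 1, i.e. 7 ≤ |A - A| ≤ 13.
Note: 0 ∈ A - A always (from a - a). The set is symmetric: if d ∈ A - A then -d ∈ A - A.
Enumerate nonzero differences d = a - a' with a > a' (then include -d):
Positive differences: {1, 2, 3, 4}
Full difference set: {0} ∪ (positive diffs) ∪ (negative diffs).
|A - A| = 1 + 2·4 = 9 (matches direct enumeration: 9).

|A - A| = 9


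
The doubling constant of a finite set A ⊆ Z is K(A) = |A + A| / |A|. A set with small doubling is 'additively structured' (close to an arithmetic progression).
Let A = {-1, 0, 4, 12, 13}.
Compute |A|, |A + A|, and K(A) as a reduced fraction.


|A| = 5.
Compute A + A by enumerating all 25 pairs.
A + A = {-2, -1, 0, 3, 4, 8, 11, 12, 13, 16, 17, 24, 25, 26}, so |A + A| = 14.
K = |A + A| / |A| = 14/5 (already in lowest terms) ≈ 2.8000.
Reference: AP of size 5 gives K = 9/5 ≈ 1.8000; a fully generic set of size 5 gives K ≈ 3.0000.

|A| = 5, |A + A| = 14, K = 14/5.


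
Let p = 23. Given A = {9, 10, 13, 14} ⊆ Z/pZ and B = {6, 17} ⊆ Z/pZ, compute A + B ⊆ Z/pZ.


Work in Z/23Z: reduce every sum a + b modulo 23.
Enumerate all 8 pairs:
a = 9: 9+6=15, 9+17=3
a = 10: 10+6=16, 10+17=4
a = 13: 13+6=19, 13+17=7
a = 14: 14+6=20, 14+17=8
Distinct residues collected: {3, 4, 7, 8, 15, 16, 19, 20}
|A + B| = 8 (out of 23 total residues).

A + B = {3, 4, 7, 8, 15, 16, 19, 20}


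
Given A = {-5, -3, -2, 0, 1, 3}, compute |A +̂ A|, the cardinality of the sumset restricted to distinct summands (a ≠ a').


Restricted sumset: A +̂ A = {a + a' : a ∈ A, a' ∈ A, a ≠ a'}.
Equivalently, take A + A and drop any sum 2a that is achievable ONLY as a + a for a ∈ A (i.e. sums representable only with equal summands).
Enumerate pairs (a, a') with a < a' (symmetric, so each unordered pair gives one sum; this covers all a ≠ a'):
  -5 + -3 = -8
  -5 + -2 = -7
  -5 + 0 = -5
  -5 + 1 = -4
  -5 + 3 = -2
  -3 + -2 = -5
  -3 + 0 = -3
  -3 + 1 = -2
  -3 + 3 = 0
  -2 + 0 = -2
  -2 + 1 = -1
  -2 + 3 = 1
  0 + 1 = 1
  0 + 3 = 3
  1 + 3 = 4
Collected distinct sums: {-8, -7, -5, -4, -3, -2, -1, 0, 1, 3, 4}
|A +̂ A| = 11
(Reference bound: |A +̂ A| ≥ 2|A| - 3 for |A| ≥ 2, with |A| = 6 giving ≥ 9.)

|A +̂ A| = 11


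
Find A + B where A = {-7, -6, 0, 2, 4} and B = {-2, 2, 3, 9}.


A + B = {a + b : a ∈ A, b ∈ B}.
Enumerate all |A|·|B| = 5·4 = 20 pairs (a, b) and collect distinct sums.
a = -7: -7+-2=-9, -7+2=-5, -7+3=-4, -7+9=2
a = -6: -6+-2=-8, -6+2=-4, -6+3=-3, -6+9=3
a = 0: 0+-2=-2, 0+2=2, 0+3=3, 0+9=9
a = 2: 2+-2=0, 2+2=4, 2+3=5, 2+9=11
a = 4: 4+-2=2, 4+2=6, 4+3=7, 4+9=13
Collecting distinct sums: A + B = {-9, -8, -5, -4, -3, -2, 0, 2, 3, 4, 5, 6, 7, 9, 11, 13}
|A + B| = 16

A + B = {-9, -8, -5, -4, -3, -2, 0, 2, 3, 4, 5, 6, 7, 9, 11, 13}


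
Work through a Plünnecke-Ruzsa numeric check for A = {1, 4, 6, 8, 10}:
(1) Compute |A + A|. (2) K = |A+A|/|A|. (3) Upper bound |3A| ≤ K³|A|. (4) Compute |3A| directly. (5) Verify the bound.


|A| = 5.
Step 1: Compute A + A by enumerating all 25 pairs.
A + A = {2, 5, 7, 8, 9, 10, 11, 12, 14, 16, 18, 20}, so |A + A| = 12.
Step 2: Doubling constant K = |A + A|/|A| = 12/5 = 12/5 ≈ 2.4000.
Step 3: Plünnecke-Ruzsa gives |3A| ≤ K³·|A| = (2.4000)³ · 5 ≈ 69.1200.
Step 4: Compute 3A = A + A + A directly by enumerating all triples (a,b,c) ∈ A³; |3A| = 21.
Step 5: Check 21 ≤ 69.1200? Yes ✓.

K = 12/5, Plünnecke-Ruzsa bound K³|A| ≈ 69.1200, |3A| = 21, inequality holds.


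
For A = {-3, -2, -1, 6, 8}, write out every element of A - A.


A - A = {a - a' : a, a' ∈ A}.
Compute a - a' for each ordered pair (a, a'):
a = -3: -3--3=0, -3--2=-1, -3--1=-2, -3-6=-9, -3-8=-11
a = -2: -2--3=1, -2--2=0, -2--1=-1, -2-6=-8, -2-8=-10
a = -1: -1--3=2, -1--2=1, -1--1=0, -1-6=-7, -1-8=-9
a = 6: 6--3=9, 6--2=8, 6--1=7, 6-6=0, 6-8=-2
a = 8: 8--3=11, 8--2=10, 8--1=9, 8-6=2, 8-8=0
Collecting distinct values (and noting 0 appears from a-a):
A - A = {-11, -10, -9, -8, -7, -2, -1, 0, 1, 2, 7, 8, 9, 10, 11}
|A - A| = 15

A - A = {-11, -10, -9, -8, -7, -2, -1, 0, 1, 2, 7, 8, 9, 10, 11}


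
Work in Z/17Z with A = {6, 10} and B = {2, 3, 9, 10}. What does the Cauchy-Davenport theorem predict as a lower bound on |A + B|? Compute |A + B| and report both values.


Cauchy-Davenport: |A + B| ≥ min(p, |A| + |B| - 1) for A, B nonempty in Z/pZ.
|A| = 2, |B| = 4, p = 17.
CD lower bound = min(17, 2 + 4 - 1) = min(17, 5) = 5.
Compute A + B mod 17 directly:
a = 6: 6+2=8, 6+3=9, 6+9=15, 6+10=16
a = 10: 10+2=12, 10+3=13, 10+9=2, 10+10=3
A + B = {2, 3, 8, 9, 12, 13, 15, 16}, so |A + B| = 8.
Verify: 8 ≥ 5? Yes ✓.

CD lower bound = 5, actual |A + B| = 8.


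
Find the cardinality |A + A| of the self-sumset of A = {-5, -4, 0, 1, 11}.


A + A = {a + a' : a, a' ∈ A}; |A| = 5.
General bounds: 2|A| - 1 ≤ |A + A| ≤ |A|(|A|+1)/2, i.e. 9 ≤ |A + A| ≤ 15.
Lower bound 2|A|-1 is attained iff A is an arithmetic progression.
Enumerate sums a + a' for a ≤ a' (symmetric, so this suffices):
a = -5: -5+-5=-10, -5+-4=-9, -5+0=-5, -5+1=-4, -5+11=6
a = -4: -4+-4=-8, -4+0=-4, -4+1=-3, -4+11=7
a = 0: 0+0=0, 0+1=1, 0+11=11
a = 1: 1+1=2, 1+11=12
a = 11: 11+11=22
Distinct sums: {-10, -9, -8, -5, -4, -3, 0, 1, 2, 6, 7, 11, 12, 22}
|A + A| = 14

|A + A| = 14


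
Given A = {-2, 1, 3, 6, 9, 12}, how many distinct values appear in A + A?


A + A = {a + a' : a, a' ∈ A}; |A| = 6.
General bounds: 2|A| - 1 ≤ |A + A| ≤ |A|(|A|+1)/2, i.e. 11 ≤ |A + A| ≤ 21.
Lower bound 2|A|-1 is attained iff A is an arithmetic progression.
Enumerate sums a + a' for a ≤ a' (symmetric, so this suffices):
a = -2: -2+-2=-4, -2+1=-1, -2+3=1, -2+6=4, -2+9=7, -2+12=10
a = 1: 1+1=2, 1+3=4, 1+6=7, 1+9=10, 1+12=13
a = 3: 3+3=6, 3+6=9, 3+9=12, 3+12=15
a = 6: 6+6=12, 6+9=15, 6+12=18
a = 9: 9+9=18, 9+12=21
a = 12: 12+12=24
Distinct sums: {-4, -1, 1, 2, 4, 6, 7, 9, 10, 12, 13, 15, 18, 21, 24}
|A + A| = 15

|A + A| = 15


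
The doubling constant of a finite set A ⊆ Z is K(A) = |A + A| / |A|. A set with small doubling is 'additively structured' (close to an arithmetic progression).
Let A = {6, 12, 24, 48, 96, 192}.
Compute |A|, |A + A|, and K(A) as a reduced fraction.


|A| = 6.
Compute A + A by enumerating all 36 pairs.
A + A = {12, 18, 24, 30, 36, 48, 54, 60, 72, 96, 102, 108, 120, 144, 192, 198, 204, 216, 240, 288, 384}, so |A + A| = 21.
K = |A + A| / |A| = 21/6 = 7/2 ≈ 3.5000.
Reference: AP of size 6 gives K = 11/6 ≈ 1.8333; a fully generic set of size 6 gives K ≈ 3.5000.

|A| = 6, |A + A| = 21, K = 21/6 = 7/2.


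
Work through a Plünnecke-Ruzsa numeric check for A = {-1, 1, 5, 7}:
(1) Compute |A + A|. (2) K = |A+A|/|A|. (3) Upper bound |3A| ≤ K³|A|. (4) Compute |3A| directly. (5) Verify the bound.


|A| = 4.
Step 1: Compute A + A by enumerating all 16 pairs.
A + A = {-2, 0, 2, 4, 6, 8, 10, 12, 14}, so |A + A| = 9.
Step 2: Doubling constant K = |A + A|/|A| = 9/4 = 9/4 ≈ 2.2500.
Step 3: Plünnecke-Ruzsa gives |3A| ≤ K³·|A| = (2.2500)³ · 4 ≈ 45.5625.
Step 4: Compute 3A = A + A + A directly by enumerating all triples (a,b,c) ∈ A³; |3A| = 13.
Step 5: Check 13 ≤ 45.5625? Yes ✓.

K = 9/4, Plünnecke-Ruzsa bound K³|A| ≈ 45.5625, |3A| = 13, inequality holds.


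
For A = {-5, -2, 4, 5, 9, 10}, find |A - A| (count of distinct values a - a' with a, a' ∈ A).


A - A = {a - a' : a, a' ∈ A}; |A| = 6.
Bounds: 2|A|-1 ≤ |A - A| ≤ |A|² - |A| + 1, i.e. 11 ≤ |A - A| ≤ 31.
Note: 0 ∈ A - A always (from a - a). The set is symmetric: if d ∈ A - A then -d ∈ A - A.
Enumerate nonzero differences d = a - a' with a > a' (then include -d):
Positive differences: {1, 3, 4, 5, 6, 7, 9, 10, 11, 12, 14, 15}
Full difference set: {0} ∪ (positive diffs) ∪ (negative diffs).
|A - A| = 1 + 2·12 = 25 (matches direct enumeration: 25).

|A - A| = 25


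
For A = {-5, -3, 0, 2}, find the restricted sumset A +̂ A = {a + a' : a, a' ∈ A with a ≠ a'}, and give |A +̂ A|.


Restricted sumset: A +̂ A = {a + a' : a ∈ A, a' ∈ A, a ≠ a'}.
Equivalently, take A + A and drop any sum 2a that is achievable ONLY as a + a for a ∈ A (i.e. sums representable only with equal summands).
Enumerate pairs (a, a') with a < a' (symmetric, so each unordered pair gives one sum; this covers all a ≠ a'):
  -5 + -3 = -8
  -5 + 0 = -5
  -5 + 2 = -3
  -3 + 0 = -3
  -3 + 2 = -1
  0 + 2 = 2
Collected distinct sums: {-8, -5, -3, -1, 2}
|A +̂ A| = 5
(Reference bound: |A +̂ A| ≥ 2|A| - 3 for |A| ≥ 2, with |A| = 4 giving ≥ 5.)

|A +̂ A| = 5


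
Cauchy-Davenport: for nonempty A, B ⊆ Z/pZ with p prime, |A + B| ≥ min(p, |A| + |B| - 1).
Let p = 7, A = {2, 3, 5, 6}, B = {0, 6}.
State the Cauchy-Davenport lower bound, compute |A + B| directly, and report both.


Cauchy-Davenport: |A + B| ≥ min(p, |A| + |B| - 1) for A, B nonempty in Z/pZ.
|A| = 4, |B| = 2, p = 7.
CD lower bound = min(7, 4 + 2 - 1) = min(7, 5) = 5.
Compute A + B mod 7 directly:
a = 2: 2+0=2, 2+6=1
a = 3: 3+0=3, 3+6=2
a = 5: 5+0=5, 5+6=4
a = 6: 6+0=6, 6+6=5
A + B = {1, 2, 3, 4, 5, 6}, so |A + B| = 6.
Verify: 6 ≥ 5? Yes ✓.

CD lower bound = 5, actual |A + B| = 6.


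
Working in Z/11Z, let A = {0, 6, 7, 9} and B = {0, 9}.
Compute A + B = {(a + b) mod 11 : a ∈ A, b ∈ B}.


Work in Z/11Z: reduce every sum a + b modulo 11.
Enumerate all 8 pairs:
a = 0: 0+0=0, 0+9=9
a = 6: 6+0=6, 6+9=4
a = 7: 7+0=7, 7+9=5
a = 9: 9+0=9, 9+9=7
Distinct residues collected: {0, 4, 5, 6, 7, 9}
|A + B| = 6 (out of 11 total residues).

A + B = {0, 4, 5, 6, 7, 9}


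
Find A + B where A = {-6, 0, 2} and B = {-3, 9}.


A + B = {a + b : a ∈ A, b ∈ B}.
Enumerate all |A|·|B| = 3·2 = 6 pairs (a, b) and collect distinct sums.
a = -6: -6+-3=-9, -6+9=3
a = 0: 0+-3=-3, 0+9=9
a = 2: 2+-3=-1, 2+9=11
Collecting distinct sums: A + B = {-9, -3, -1, 3, 9, 11}
|A + B| = 6

A + B = {-9, -3, -1, 3, 9, 11}


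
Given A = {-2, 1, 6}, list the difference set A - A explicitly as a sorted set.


A - A = {a - a' : a, a' ∈ A}.
Compute a - a' for each ordered pair (a, a'):
a = -2: -2--2=0, -2-1=-3, -2-6=-8
a = 1: 1--2=3, 1-1=0, 1-6=-5
a = 6: 6--2=8, 6-1=5, 6-6=0
Collecting distinct values (and noting 0 appears from a-a):
A - A = {-8, -5, -3, 0, 3, 5, 8}
|A - A| = 7

A - A = {-8, -5, -3, 0, 3, 5, 8}


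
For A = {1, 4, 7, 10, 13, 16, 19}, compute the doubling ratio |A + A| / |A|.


|A| = 7.
Compute A + A by enumerating all 49 pairs.
A + A = {2, 5, 8, 11, 14, 17, 20, 23, 26, 29, 32, 35, 38}, so |A + A| = 13.
K = |A + A| / |A| = 13/7 (already in lowest terms) ≈ 1.8571.
Reference: AP of size 7 gives K = 13/7 ≈ 1.8571; a fully generic set of size 7 gives K ≈ 4.0000.

|A| = 7, |A + A| = 13, K = 13/7.


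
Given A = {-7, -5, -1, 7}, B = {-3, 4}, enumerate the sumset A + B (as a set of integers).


A + B = {a + b : a ∈ A, b ∈ B}.
Enumerate all |A|·|B| = 4·2 = 8 pairs (a, b) and collect distinct sums.
a = -7: -7+-3=-10, -7+4=-3
a = -5: -5+-3=-8, -5+4=-1
a = -1: -1+-3=-4, -1+4=3
a = 7: 7+-3=4, 7+4=11
Collecting distinct sums: A + B = {-10, -8, -4, -3, -1, 3, 4, 11}
|A + B| = 8

A + B = {-10, -8, -4, -3, -1, 3, 4, 11}


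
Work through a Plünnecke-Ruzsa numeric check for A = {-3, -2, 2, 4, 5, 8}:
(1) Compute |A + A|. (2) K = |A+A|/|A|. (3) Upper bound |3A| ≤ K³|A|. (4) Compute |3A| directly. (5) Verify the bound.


|A| = 6.
Step 1: Compute A + A by enumerating all 36 pairs.
A + A = {-6, -5, -4, -1, 0, 1, 2, 3, 4, 5, 6, 7, 8, 9, 10, 12, 13, 16}, so |A + A| = 18.
Step 2: Doubling constant K = |A + A|/|A| = 18/6 = 18/6 ≈ 3.0000.
Step 3: Plünnecke-Ruzsa gives |3A| ≤ K³·|A| = (3.0000)³ · 6 ≈ 162.0000.
Step 4: Compute 3A = A + A + A directly by enumerating all triples (a,b,c) ∈ A³; |3A| = 30.
Step 5: Check 30 ≤ 162.0000? Yes ✓.

K = 18/6, Plünnecke-Ruzsa bound K³|A| ≈ 162.0000, |3A| = 30, inequality holds.
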